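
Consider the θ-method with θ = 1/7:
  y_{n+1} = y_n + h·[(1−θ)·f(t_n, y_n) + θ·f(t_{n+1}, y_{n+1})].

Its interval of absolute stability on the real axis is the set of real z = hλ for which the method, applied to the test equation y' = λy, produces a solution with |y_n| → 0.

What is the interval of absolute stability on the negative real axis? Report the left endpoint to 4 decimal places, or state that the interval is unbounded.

(-2.8000, 0).

With y'=λy (z=hλ):
  y_{n+1} = y_n + z·[6/7·y_n + 1/7·y_{n+1}] ⇒ (1 − 1/7z)y_{n+1} = (1 + 6/7z)y_n
  R(z) = (1 + 6/7z)/(1 − 1/7z).

Find x<0 with |R(x)|<1.
x=-1.23: |R|=0.0462
R=−1: 1+6/7x = −1+1/7x ⇒ -5/7x=2 ⇒ x=2/(-5/7)=-2.8000
Confirm numerically:
  x=-2.557: |R|=0.87287 <1
  x=-2.402: |R|=0.78834 <1
  x=-1.961: |R|=0.53186 <1
  x=-3.109: |R|=1.15283 >1
  x=-2.995: |R|=1.09755 >1
Interval (-2.8000, 0).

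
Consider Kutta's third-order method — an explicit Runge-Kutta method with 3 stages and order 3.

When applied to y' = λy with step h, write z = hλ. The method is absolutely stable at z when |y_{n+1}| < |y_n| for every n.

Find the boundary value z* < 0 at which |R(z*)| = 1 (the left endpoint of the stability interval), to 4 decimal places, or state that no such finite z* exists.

z* = -2.5127.

Test eqn y'=λy, z=hλ:
  order 3, 3-stage ⇒ R(z)=1+z+z^2/2+z^3/6
  (e.g. R(-0.57)=0.56158, |R|=0.56158)

Need |R(x)|<1, x<0.
x=-0.57: |R|=0.5616
|R(-2.73)|=1.3946 |R(-2.31)|=0.6963 |R(-0.73)|=0.4716
Bisect:
  x_lo=-2.9940 |R|=1.9850  x_hi=-0.2503 |R|=0.7784
  mid=-1.62217 |R|=0.01789 →hi
  mid=-2.30808 |R|=0.69375 →hi
  mid=-2.65104 |R|=1.24230 →lo
  mid=-2.47956 |R|=0.94627 →hi
  mid=-2.56530 |R|=1.08853 →lo
  mid=-2.52243 |R|=1.01600 →lo
  mid=-2.50100 |R|=0.98079 →hi
  mid=-2.51172 |R|=0.99831 →hi
  ...
  [-2.51289,-2.51272] ⇒ x*=-2.5127
So |R|<1 on (-2.5127, 0).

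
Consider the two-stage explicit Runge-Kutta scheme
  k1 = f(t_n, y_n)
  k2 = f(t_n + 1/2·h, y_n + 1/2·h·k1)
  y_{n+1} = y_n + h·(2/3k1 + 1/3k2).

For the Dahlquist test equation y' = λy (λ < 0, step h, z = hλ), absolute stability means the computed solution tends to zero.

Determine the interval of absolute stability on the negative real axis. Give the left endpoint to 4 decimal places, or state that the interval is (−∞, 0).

(-6.0000, 0).

Test eqn y'=λy, z=hλ:
  k1=λy_n ⇒ h·k1=z·y_n;  k2=λ(1+1/2z)y_n ⇒ h·k2=z(1+1/2z)y_n
  y_{n+1}/y_n = 1 + 2/3z + 1/3z(1+1/2z) = 1 + z + 1/6z²
  Hence R(z) = 1 + z + 1/6z².

Find x<0 with |R(x)|<1.
x=-1.65: |R|=0.1963
R=1: x+1/6x²=0 ⇒ x=−6=-6.0000; min R=1−1/(4·1/6)=-0.5000>−1
Confirm numerically:
  x=-5.393: |R|=0.45441 <1
  x=-4.463: |R|=0.14327 <1
  x=-2.714: |R|=0.48637 <1
  x=-6.469: |R|=1.50566 >1
  x=-6.460: |R|=1.49527 >1
So |R|<1 on (-6.0000, 0).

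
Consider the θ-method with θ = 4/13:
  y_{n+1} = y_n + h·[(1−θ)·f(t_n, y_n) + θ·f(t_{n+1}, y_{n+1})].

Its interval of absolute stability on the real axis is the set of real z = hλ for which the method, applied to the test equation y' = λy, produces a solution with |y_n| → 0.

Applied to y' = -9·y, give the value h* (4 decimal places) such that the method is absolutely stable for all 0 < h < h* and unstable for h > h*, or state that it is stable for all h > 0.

With y'=λy (z=hλ):
  y_{n+1} = y_n + z·[9/13·y_n + 4/13·y_{n+1}] ⇒ (1 − 4/13z)y_{n+1} = (1 + 9/13z)y_n
  ⇒ R(z) = (1 + 9/13z)/(1 − 4/13z).

Find x<0 with |R(x)|<1.
x=-0.87: |R|=0.3137
R=−1: 1+9/13x = −1+4/13x ⇒ -5/13x=2 ⇒ x=2/(-5/13)=-5.2000
Confirm numerically:
  x=-5.100: |R|=0.98503 <1
  x=-4.874: |R|=0.94984 <1
  x=-4.420: |R|=0.87288 <1
  x=-5.464: |R|=1.03787 >1
  x=-5.312: |R|=1.01635 >1
So |R|<1 on (-5.2000, 0).

(-5.2000,0); λ=-9 ⇒ h* = (26/5)/9 = 0.5778.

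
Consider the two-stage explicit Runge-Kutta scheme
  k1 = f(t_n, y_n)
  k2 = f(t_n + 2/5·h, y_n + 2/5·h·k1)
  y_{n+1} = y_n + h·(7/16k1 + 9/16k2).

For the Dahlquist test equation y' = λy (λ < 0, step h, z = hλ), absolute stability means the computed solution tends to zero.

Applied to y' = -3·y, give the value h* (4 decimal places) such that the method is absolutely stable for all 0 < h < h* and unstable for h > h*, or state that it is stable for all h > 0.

(-4.4444,0); λ=-3 ⇒ h* = (40/9)/3 = 1.4815.

Test eqn y'=λy, z=hλ:
  k1=λy_n ⇒ h·k1=z·y_n;  k2=λ(1+2/5z)y_n ⇒ h·k2=z(1+2/5z)y_n
  y_{n+1}/y_n = 1 + 7/16z + 9/16z(1+2/5z) = 1 + z + 9/40z²
  so R(z) = 1 + z + 9/40z².

Solve |R(x)|<1 on ℝ⁻.
x=-0.51: |R|=0.5485
R=1: x+9/40x²=0 ⇒ x=−40/9=-4.4444; min R=1−1/(4·9/40)=-0.1111>−1
Confirm numerically:
  x=-3.489: |R|=0.24995 <1
  x=-3.029: |R|=0.03534 <1
  x=-2.017: |R|=0.10163 <1
  x=-4.946: |R|=1.55816 >1
  x=-4.942: |R|=1.55326 >1
  x=-4.642: |R|=1.20634 >1
Interval (-4.4444, 0).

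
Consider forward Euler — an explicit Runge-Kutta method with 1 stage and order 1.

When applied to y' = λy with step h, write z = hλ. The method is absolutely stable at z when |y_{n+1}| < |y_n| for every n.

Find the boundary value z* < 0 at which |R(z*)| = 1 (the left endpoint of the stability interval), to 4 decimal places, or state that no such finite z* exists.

On y'=λy, z=hλ:
  order 1, 1-stage ⇒ R(z)=1+z
  (e.g. R(-0.78)=0.22000, |R|=0.22000)

Find x<0 with |R(x)|<1.
x=-0.78: |R|=0.2200
|R(-2.12)|=1.1200 |R(-1.68)|=0.6800 |R(-1.31)|=0.3100
Bisect:
  x_lo=-2.4459 |R|=1.4459  x_hi=-0.0713 |R|=0.9287
  mid=-1.25860 |R|=0.25860 →hi
  mid=-1.85224 |R|=0.85224 →hi
  mid=-2.14906 |R|=1.14906 →lo
  mid=-2.00065 |R|=1.00065 →lo
  mid=-1.92644 |R|=0.92644 →hi
  mid=-1.96355 |R|=0.96355 →hi
  mid=-1.98210 |R|=0.98210 →hi
  mid=-1.99137 |R|=0.99137 →hi
  ...
  [-2.00007,-1.99992] ⇒ x*=-2.0000
Interval (-2.0000, 0).

left endpoint -2.0000.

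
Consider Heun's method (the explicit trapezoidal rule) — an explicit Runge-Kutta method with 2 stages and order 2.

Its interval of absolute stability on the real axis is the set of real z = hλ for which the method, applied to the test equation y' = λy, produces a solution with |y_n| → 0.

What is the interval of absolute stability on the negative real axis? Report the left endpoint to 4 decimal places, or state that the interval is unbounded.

z∈(-2.0000,0).

With y'=λy (z=hλ):
  order 2, 2-stage ⇒ R(z)=1+z+z^2/2
  (e.g. R(-1.07)=0.50245, |R|=0.50245)

Boundary: |R(x)|=1, x<0.
x=-1.07: |R|=0.5025
|R(-2.15)|=1.1612 |R(-1.2)|=0.5200 |R(-0.85)|=0.5112
Bisect:
  x_lo=-2.6708 |R|=1.8958  x_hi=-0.0973 |R|=0.9074
  mid=-1.38408 |R|=0.57376 →hi
  mid=-2.02745 |R|=1.02783 →lo
  mid=-1.70576 |R|=0.74905 →hi
  mid=-1.86661 |R|=0.87550 →hi
  mid=-1.94703 |R|=0.94843 →hi
  mid=-1.98724 |R|=0.98732 →hi
  mid=-2.00734 |R|=1.00737 →lo
  mid=-1.99729 |R|=0.99730 →hi
  mid=-2.00232 |R|=1.00232 →lo
  mid=-1.99981 |R|=0.99981 →hi
  ...
  [-2.00012,-1.99996] ⇒ x*=-2.0000
So |R|<1 on (-2.0000, 0).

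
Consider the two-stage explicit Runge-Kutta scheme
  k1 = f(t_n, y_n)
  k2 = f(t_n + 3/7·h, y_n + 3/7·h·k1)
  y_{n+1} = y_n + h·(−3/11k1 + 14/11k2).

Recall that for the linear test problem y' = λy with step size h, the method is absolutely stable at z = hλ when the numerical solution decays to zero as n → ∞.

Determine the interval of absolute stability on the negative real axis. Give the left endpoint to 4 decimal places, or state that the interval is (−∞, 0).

(-1.8333, 0).

On y'=λy, z=hλ:
  k1=λy_n ⇒ h·k1=z·y_n;  k2=λ(1+3/7z)y_n ⇒ h·k2=z(1+3/7z)y_n
  y_{n+1}/y_n = 1 − 3/11z + 14/11z(1+3/7z) = 1 + z + 6/11z²
  Hence R(z) = 1 + z + 6/11z².

Need |R(x)|<1, x<0.
x=-1.55: |R|=0.7605
R=1: x+6/11x²=0 ⇒ x=−11/6=-1.8333; min R=1−1/(4·6/11)=0.5417>−1
Confirm numerically:
  x=-1.771: |R|=0.93979 <1
  x=-1.602: |R|=0.79786 <1
  x=-1.343: |R|=0.64081 <1
  x=-1.312: |R|=0.62691 <1
  x=-2.323: |R|=1.62045 >1
  x=-2.065: |R|=1.26094 >1
So |R|<1 on (-1.8333, 0).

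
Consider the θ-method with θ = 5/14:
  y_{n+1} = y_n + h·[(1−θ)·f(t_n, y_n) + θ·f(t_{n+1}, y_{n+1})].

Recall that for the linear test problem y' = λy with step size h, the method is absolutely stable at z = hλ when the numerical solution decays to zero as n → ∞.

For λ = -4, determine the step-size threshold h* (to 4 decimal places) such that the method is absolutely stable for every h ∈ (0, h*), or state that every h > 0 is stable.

Test eqn y'=λy, z=hλ:
  y_{n+1} = y_n + z·[9/14·y_n + 5/14·y_{n+1}] ⇒ (1 − 5/14z)y_{n+1} = (1 + 9/14z)y_n
  Hence R(z) = (1 + 9/14z)/(1 − 5/14z).

Find x<0 with |R(x)|<1.
x=-0.99: |R|=0.2686
R=−1: 1+9/14x = −1+5/14x ⇒ -2/7x=2 ⇒ x=2/(-2/7)=-7.0000
Confirm numerically:
  x=-6.335: |R|=0.94176 <1
  x=-6.022: |R|=0.91131 <1
  x=-5.358: |R|=0.83898 <1
  x=-4.551: |R|=0.73348 <1
  x=-7.548: |R|=1.04237 >1
  x=-7.404: |R|=1.03167 >1
  x=-7.146: |R|=1.01174 >1
Interval (-7.0000, 0).

(-7.0000,0); λ=-4 ⇒ h* = (7)/4 = 1.7500.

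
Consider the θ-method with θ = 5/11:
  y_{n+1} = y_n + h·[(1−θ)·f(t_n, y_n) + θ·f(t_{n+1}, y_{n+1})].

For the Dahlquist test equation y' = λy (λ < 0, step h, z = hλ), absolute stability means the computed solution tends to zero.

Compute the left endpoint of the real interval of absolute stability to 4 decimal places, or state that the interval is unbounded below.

z* = -22.0000.

With y'=λy (z=hλ):
  y_{n+1} = y_n + z·[6/11·y_n + 5/11·y_{n+1}] ⇒ (1 − 5/11z)y_{n+1} = (1 + 6/11z)y_n
  R(z) = (1 + 6/11z)/(1 − 5/11z).

Find x<0 with |R(x)|<1.
x=-1.46: |R|=0.1224
R=−1: 1+6/11x = −1+5/11x ⇒ -1/11x=2 ⇒ x=2/(-1/11)=-22.0000
Confirm numerically:
  x=-20.090: |R|=0.98286 <1
  x=-13.411: |R|=0.88996 <1
  x=-13.356: |R|=0.88887 <1
  x=-22.470: |R|=1.00381 >1
  x=-22.303: |R|=1.00247 >1
Stable set (-22.0000, 0).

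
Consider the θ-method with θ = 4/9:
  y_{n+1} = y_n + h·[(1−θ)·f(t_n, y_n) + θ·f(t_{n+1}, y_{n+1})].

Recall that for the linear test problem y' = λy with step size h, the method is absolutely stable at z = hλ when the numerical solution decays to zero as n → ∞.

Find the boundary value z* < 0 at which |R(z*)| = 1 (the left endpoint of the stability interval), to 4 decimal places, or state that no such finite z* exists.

On y'=λy, z=hλ:
  y_{n+1} = y_n + z·[5/9·y_n + 4/9·y_{n+1}] ⇒ (1 − 4/9z)y_{n+1} = (1 + 5/9z)y_n
  R(z) = (1 + 5/9z)/(1 − 4/9z).

Find x<0 with |R(x)|<1.
x=-0.55: |R|=0.5580
R=−1: 1+5/9x = −1+4/9x ⇒ -1/9x=2 ⇒ x=2/(-1/9)=-18.0000
Confirm numerically:
  x=-16.160: |R|=0.97501 <1
  x=-12.680: |R|=0.91092 <1
  x=-12.429: |R|=0.90512 <1
  x=-11.667: |R|=0.88624 <1
  x=-18.600: |R|=1.00719 >1
  x=-18.294: |R|=1.00358 >1
Interval (-18.0000, 0).

left endpoint -18.0000.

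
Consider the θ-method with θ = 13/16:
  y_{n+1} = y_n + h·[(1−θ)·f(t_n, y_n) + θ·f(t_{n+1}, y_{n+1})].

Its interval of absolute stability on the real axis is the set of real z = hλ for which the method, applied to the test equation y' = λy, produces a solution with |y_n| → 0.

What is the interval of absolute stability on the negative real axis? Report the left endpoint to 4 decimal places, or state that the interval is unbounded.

Set f=λy, z=hλ:
  y_{n+1} = y_n + z·[3/16·y_n + 13/16·y_{n+1}] ⇒ (1 − 13/16z)y_{n+1} = (1 + 3/16z)y_n
  so R(z) = (1 + 3/16z)/(1 − 13/16z).

Need |R(x)|<1, x<0.
x=-1.74: |R|=0.2791
x=-2: |R|=0.2381
x=-10: |R|=0.0959
x=-100: |R|=0.2158
θ=13/16≥1/2 ⇒ |1+3/16x|<|1−13/16x| ∀x<0 ⇒ interval (−∞,0).

interval (−∞, 0).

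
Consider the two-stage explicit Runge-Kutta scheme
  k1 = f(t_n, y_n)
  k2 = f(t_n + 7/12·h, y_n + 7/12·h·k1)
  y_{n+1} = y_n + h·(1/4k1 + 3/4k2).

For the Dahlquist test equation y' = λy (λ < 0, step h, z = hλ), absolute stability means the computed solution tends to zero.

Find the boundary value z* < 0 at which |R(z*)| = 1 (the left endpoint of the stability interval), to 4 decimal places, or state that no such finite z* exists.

z* = -2.2857.

Set f=λy, z=hλ:
  k1=λy_n ⇒ h·k1=z·y_n;  k2=λ(1+7/12z)y_n ⇒ h·k2=z(1+7/12z)y_n
  y_{n+1}/y_n = 1 + 1/4z + 3/4z(1+7/12z) = 1 + z + 7/16z²
  ⇒ R(z) = 1 + z + 7/16z².

Need |R(x)|<1, x<0.
x=-1.73: |R|=0.5794
R=1: x+7/16x²=0 ⇒ x=−16/7=-2.2857; min R=1−1/(4·7/16)=0.4286>−1
Confirm numerically:
  x=-2.144: |R|=0.86707 <1
  x=-2.061: |R|=0.79738 <1
  x=-1.225: |R|=0.43152 <1
  x=-1.035: |R|=0.43366 <1
  x=-2.804: |R|=1.63581 >1
  x=-2.748: |R|=1.55578 >1
  x=-2.711: |R|=1.50442 >1
Stable set (-2.2857, 0).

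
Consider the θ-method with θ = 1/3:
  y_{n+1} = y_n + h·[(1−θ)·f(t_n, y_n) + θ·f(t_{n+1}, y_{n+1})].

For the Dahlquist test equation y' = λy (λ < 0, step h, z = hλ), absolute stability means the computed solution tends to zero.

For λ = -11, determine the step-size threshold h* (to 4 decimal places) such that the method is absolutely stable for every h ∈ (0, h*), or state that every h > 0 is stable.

(-6.0000,0); λ=-11 ⇒ h* = (6)/11 = 0.5455.

With y'=λy (z=hλ):
  y_{n+1} = y_n + z·[2/3·y_n + 1/3·y_{n+1}] ⇒ (1 − 1/3z)y_{n+1} = (1 + 2/3z)y_n
  R(z) = (1 + 2/3z)/(1 − 1/3z).

Find x<0 with |R(x)|<1.
x=-1.73: |R|=0.0973
R=−1: 1+2/3x = −1+1/3x ⇒ -1/3x=2 ⇒ x=2/(-1/3)=-6.0000
Confirm numerically:
  x=-5.904: |R|=0.98922 <1
  x=-3.340: |R|=0.58044 <1
  x=-3.236: |R|=0.55677 <1
  x=-2.829: |R|=0.45600 <1
  x=-6.555: |R|=1.05808 >1
  x=-6.488: |R|=1.05143 >1
  x=-6.126: |R|=1.01381 >1
Interval (-6.0000, 0).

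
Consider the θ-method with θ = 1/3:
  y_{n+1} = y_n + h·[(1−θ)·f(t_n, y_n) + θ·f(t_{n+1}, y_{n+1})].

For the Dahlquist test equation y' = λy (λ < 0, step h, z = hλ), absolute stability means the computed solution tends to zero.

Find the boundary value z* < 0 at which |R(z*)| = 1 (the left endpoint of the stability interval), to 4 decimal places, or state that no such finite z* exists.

On y'=λy, z=hλ:
  y_{n+1} = y_n + z·[2/3·y_n + 1/3·y_{n+1}] ⇒ (1 − 1/3z)y_{n+1} = (1 + 2/3z)y_n
  R(z) = (1 + 2/3z)/(1 − 1/3z).

Need |R(x)|<1, x<0.
x=-1.37: |R|=0.0595
R=−1: 1+2/3x = −1+1/3x ⇒ -1/3x=2 ⇒ x=2/(-1/3)=-6.0000
Confirm numerically:
  x=-5.330: |R|=0.91957 <1
  x=-4.302: |R|=0.76746 <1
  x=-2.688: |R|=0.41772 <1
  x=-6.466: |R|=1.04923 >1
  x=-6.414: |R|=1.04398 >1
  x=-6.257: |R|=1.02776 >1
So |R|<1 on (-6.0000, 0).

z* = -6.0000.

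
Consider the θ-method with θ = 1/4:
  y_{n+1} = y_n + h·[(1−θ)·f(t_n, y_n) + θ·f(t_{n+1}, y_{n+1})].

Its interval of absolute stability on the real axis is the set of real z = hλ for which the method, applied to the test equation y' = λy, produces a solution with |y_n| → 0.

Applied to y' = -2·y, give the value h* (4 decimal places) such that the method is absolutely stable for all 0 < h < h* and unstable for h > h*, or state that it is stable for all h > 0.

(-4.0000,0); λ=-2 ⇒ h* = (4)/2 = 2.0000.

On y'=λy, z=hλ:
  y_{n+1} = y_n + z·[3/4·y_n + 1/4·y_{n+1}] ⇒ (1 − 1/4z)y_{n+1} = (1 + 3/4z)y_n
  ⇒ R(z) = (1 + 3/4z)/(1 − 1/4z).

Solve |R(x)|<1 on ℝ⁻.
x=-0.86: |R|=0.2922
R=−1: 1+3/4x = −1+1/4x ⇒ -1/2x=2 ⇒ x=2/(-1/2)=-4.0000
Confirm numerically:
  x=-2.329: |R|=0.47195 <1
  x=-1.911: |R|=0.29318 <1
  x=-1.827: |R|=0.25416 <1
  x=-1.701: |R|=0.19347 <1
  x=-4.581: |R|=1.13542 >1
  x=-4.534: |R|=1.12515 >1
So |R|<1 on (-4.0000, 0).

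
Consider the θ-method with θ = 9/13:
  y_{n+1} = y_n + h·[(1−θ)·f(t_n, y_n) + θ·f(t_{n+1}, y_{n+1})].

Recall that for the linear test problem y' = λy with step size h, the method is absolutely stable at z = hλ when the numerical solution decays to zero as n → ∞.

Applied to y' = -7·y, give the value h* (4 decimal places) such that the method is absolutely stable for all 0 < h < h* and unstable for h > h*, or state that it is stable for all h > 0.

With y'=λy (z=hλ):
  y_{n+1} = y_n + z·[4/13·y_n + 9/13·y_{n+1}] ⇒ (1 − 9/13z)y_{n+1} = (1 + 4/13z)y_n
  so R(z) = (1 + 4/13z)/(1 − 9/13z).

Need |R(x)|<1, x<0.
x=-0.44: |R|=0.6627
x=-2: |R|=0.1613
x=-10: |R|=0.2621
x=-100: |R|=0.4239
θ=9/13≥1/2 ⇒ |1+4/13x|<|1−9/13x| ∀x<0 ⇒ unbounded interval.

interval (−∞, 0). Any h>0 works for λ=-7.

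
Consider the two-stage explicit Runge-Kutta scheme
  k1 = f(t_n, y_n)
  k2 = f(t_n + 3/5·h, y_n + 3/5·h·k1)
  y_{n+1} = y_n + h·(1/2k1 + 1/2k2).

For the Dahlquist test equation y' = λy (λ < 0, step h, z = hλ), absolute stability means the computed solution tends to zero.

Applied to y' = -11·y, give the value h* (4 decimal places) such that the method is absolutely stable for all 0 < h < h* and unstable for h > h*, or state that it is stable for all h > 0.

Test eqn y'=λy, z=hλ:
  k1=λy_n ⇒ h·k1=z·y_n;  k2=λ(1+3/5z)y_n ⇒ h·k2=z(1+3/5z)y_n
  y_{n+1}/y_n = 1 + 1/2z + 1/2z(1+3/5z) = 1 + z + 3/10z²
  ⇒ R(z) = 1 + z + 3/10z².

Solve |R(x)|<1 on ℝ⁻.
x=-0.4: |R|=0.6480
R=1: x+3/10x²=0 ⇒ x=−10/3=-3.3333; min R=1−1/(4·3/10)=0.1667>−1
Confirm numerically:
  x=-2.856: |R|=0.59102 <1
  x=-1.589: |R|=0.16848 <1
  x=-1.524: |R|=0.17277 <1
  x=-1.492: |R|=0.17582 <1
  x=-3.888: |R|=1.64696 >1
  x=-3.814: |R|=1.54998 >1
  x=-3.447: |R|=1.11754 >1
Stable set (-3.3333, 0).

(-3.3333,0); λ=-11 ⇒ h* = (10/3)/11 = 0.3030.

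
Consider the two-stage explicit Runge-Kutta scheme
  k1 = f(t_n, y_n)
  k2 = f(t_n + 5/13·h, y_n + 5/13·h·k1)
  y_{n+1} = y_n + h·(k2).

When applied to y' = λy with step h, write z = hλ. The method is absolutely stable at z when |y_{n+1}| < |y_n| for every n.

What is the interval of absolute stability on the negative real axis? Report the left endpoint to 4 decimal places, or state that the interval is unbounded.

(-2.6000, 0).

Test eqn y'=λy, z=hλ:
  k1=λy_n ⇒ h·k1=z·y_n;  k2=λ(1+5/13z)y_n ⇒ h·k2=z(1+5/13z)y_n
  y_{n+1}/y_n = 1 + z(1+5/13z) = 1 + z + 5/13z²
  so R(z) = 1 + z + 5/13z².

Boundary: |R(x)|=1, x<0.
x=-1.7: |R|=0.4115
R=1: x+5/13x²=0 ⇒ x=−13/5=-2.6000; min R=1−1/(4·5/13)=0.3500>−1
Confirm numerically:
  x=-2.128: |R|=0.61369 <1
  x=-1.804: |R|=0.44770 <1
  x=-1.636: |R|=0.39342 <1
  x=-1.175: |R|=0.35601 <1
  x=-2.795: |R|=1.20962 >1
  x=-2.708: |R|=1.11249 >1
Interval (-2.6000, 0).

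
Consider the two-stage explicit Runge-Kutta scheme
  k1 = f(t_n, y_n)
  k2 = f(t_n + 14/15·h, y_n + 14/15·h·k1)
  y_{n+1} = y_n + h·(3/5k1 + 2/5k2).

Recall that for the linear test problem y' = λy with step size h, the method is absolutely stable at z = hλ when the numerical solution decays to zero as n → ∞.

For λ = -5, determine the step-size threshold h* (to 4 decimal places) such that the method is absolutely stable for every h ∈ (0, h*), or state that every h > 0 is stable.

(-2.6786,0); λ=-5 ⇒ h* = (75/28)/5 = 0.5357.

Test eqn y'=λy, z=hλ:
  k1=λy_n ⇒ h·k1=z·y_n;  k2=λ(1+14/15z)y_n ⇒ h·k2=z(1+14/15z)y_n
  y_{n+1}/y_n = 1 + 3/5z + 2/5z(1+14/15z) = 1 + z + 28/75z²
  so R(z) = 1 + z + 28/75z².

Solve |R(x)|<1 on ℝ⁻.
x=-0.97: |R|=0.3813
R=1: x+28/75x²=0 ⇒ x=−75/28=-2.6786; min R=1−1/(4·28/75)=0.3304>−1
Confirm numerically:
  x=-2.394: |R|=0.74566 <1
  x=-1.918: |R|=0.45539 <1
  x=-1.407: |R|=0.33207 <1
  x=-3.119: |R|=1.51285 >1
  x=-2.798: |R|=1.12475 >1
Interval (-2.6786, 0).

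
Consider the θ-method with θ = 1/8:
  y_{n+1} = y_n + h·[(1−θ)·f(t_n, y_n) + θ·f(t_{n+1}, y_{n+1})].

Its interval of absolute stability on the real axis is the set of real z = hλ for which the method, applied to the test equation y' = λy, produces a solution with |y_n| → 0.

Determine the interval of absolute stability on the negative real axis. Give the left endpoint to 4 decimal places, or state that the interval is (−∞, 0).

(-2.6667, 0).

With y'=λy (z=hλ):
  y_{n+1} = y_n + z·[7/8·y_n + 1/8·y_{n+1}] ⇒ (1 − 1/8z)y_{n+1} = (1 + 7/8z)y_n
  so R(z) = (1 + 7/8z)/(1 − 1/8z).

Boundary: |R(x)|=1, x<0.
x=-1.37: |R|=0.1697
R=−1: 1+7/8x = −1+1/8x ⇒ -3/4x=2 ⇒ x=2/(-3/4)=-2.6667
Confirm numerically:
  x=-2.177: |R|=0.71131 <1
  x=-1.669: |R|=0.38091 <1
  x=-1.128: |R|=0.01139 <1
  x=-3.243: |R|=1.30757 >1
  x=-2.990: |R|=1.17652 >1
So |R|<1 on (-2.6667, 0).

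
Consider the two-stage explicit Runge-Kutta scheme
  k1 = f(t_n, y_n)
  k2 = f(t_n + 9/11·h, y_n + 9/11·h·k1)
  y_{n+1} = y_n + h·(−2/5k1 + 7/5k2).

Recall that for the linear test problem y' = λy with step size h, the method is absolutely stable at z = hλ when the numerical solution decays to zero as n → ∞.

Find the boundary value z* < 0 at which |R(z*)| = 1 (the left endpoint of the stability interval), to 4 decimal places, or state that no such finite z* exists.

Test eqn y'=λy, z=hλ:
  k1=λy_n ⇒ h·k1=z·y_n;  k2=λ(1+9/11z)y_n ⇒ h·k2=z(1+9/11z)y_n
  y_{n+1}/y_n = 1 − 2/5z + 7/5z(1+9/11z) = 1 + z + 63/55z²
  ⇒ R(z) = 1 + z + 63/55z².

Find x<0 with |R(x)|<1.
x=-1.3: |R|=1.6358
R=1: x+63/55x²=0 ⇒ x=−55/63=-0.8730; min R=1−1/(4·63/55)=0.7817>−1
Confirm numerically:
  x=-0.737: |R|=0.88518 <1
  x=-0.655: |R|=0.83643 <1
  x=-0.649: |R|=0.83347 <1
  x=-1.090: |R|=1.27091 >1
  x=-0.912: |R|=1.04072 >1
Stable set (-0.8730, 0).

z* = -0.8730.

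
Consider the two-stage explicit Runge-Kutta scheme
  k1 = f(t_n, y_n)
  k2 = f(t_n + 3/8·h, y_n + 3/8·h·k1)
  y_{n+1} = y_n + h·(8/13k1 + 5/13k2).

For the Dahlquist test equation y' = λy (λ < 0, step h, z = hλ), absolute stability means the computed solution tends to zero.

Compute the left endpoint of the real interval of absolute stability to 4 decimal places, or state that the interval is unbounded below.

left endpoint -6.9333.

Set f=λy, z=hλ:
  k1=λy_n ⇒ h·k1=z·y_n;  k2=λ(1+3/8z)y_n ⇒ h·k2=z(1+3/8z)y_n
  y_{n+1}/y_n = 1 + 8/13z + 5/13z(1+3/8z) = 1 + z + 15/104z²
  R(z) = 1 + z + 15/104z².

Solve |R(x)|<1 on ℝ⁻.
x=-0.96: |R|=0.1729
R=1: x+15/104x²=0 ⇒ x=−104/15=-6.9333; min R=1−1/(4·15/104)=-0.7333>−1
Confirm numerically:
  x=-5.304: |R|=0.24644 <1
  x=-4.662: |R|=0.52725 <1
  x=-4.039: |R|=0.68609 <1
  x=-3.946: |R|=0.70019 <1
  x=-7.500: |R|=1.61298 >1
  x=-7.373: |R|=1.46755 >1
  x=-6.977: |R|=1.04394 >1
Stable set (-6.9333, 0).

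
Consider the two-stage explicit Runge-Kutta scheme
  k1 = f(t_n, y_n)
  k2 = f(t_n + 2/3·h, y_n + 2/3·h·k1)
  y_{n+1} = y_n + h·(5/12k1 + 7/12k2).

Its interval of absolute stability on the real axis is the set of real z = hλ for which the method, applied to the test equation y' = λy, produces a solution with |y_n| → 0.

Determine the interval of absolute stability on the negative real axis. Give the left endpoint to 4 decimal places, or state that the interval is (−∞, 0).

Test eqn y'=λy, z=hλ:
  k1=λy_n ⇒ h·k1=z·y_n;  k2=λ(1+2/3z)y_n ⇒ h·k2=z(1+2/3z)y_n
  y_{n+1}/y_n = 1 + 5/12z + 7/12z(1+2/3z) = 1 + z + 7/18z²
  R(z) = 1 + z + 7/18z².

Solve |R(x)|<1 on ℝ⁻.
x=-0.77: |R|=0.4606
R=1: x+7/18x²=0 ⇒ x=−18/7=-2.5714; min R=1−1/(4·7/18)=0.3571>−1
Confirm numerically:
  x=-1.883: |R|=0.49588 <1
  x=-1.840: |R|=0.47662 <1
  x=-1.553: |R|=0.38493 <1
  x=-1.243: |R|=0.35785 <1
  x=-3.151: |R|=1.71020 >1
  x=-2.996: |R|=1.49467 >1
So |R|<1 on (-2.5714, 0).

z∈(-2.5714,0).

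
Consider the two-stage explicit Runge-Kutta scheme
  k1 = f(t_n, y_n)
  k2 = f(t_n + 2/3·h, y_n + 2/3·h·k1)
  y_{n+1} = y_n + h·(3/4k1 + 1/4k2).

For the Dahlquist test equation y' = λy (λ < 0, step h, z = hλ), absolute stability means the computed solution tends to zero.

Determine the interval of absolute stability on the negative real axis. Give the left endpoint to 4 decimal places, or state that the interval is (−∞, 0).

Test eqn y'=λy, z=hλ:
  k1=λy_n ⇒ h·k1=z·y_n;  k2=λ(1+2/3z)y_n ⇒ h·k2=z(1+2/3z)y_n
  y_{n+1}/y_n = 1 + 3/4z + 1/4z(1+2/3z) = 1 + z + 1/6z²
  ⇒ R(z) = 1 + z + 1/6z².

Need |R(x)|<1, x<0.
x=-1.53: |R|=0.1399
R=1: x+1/6x²=0 ⇒ x=−6=-6.0000; min R=1−1/(4·1/6)=-0.5000>−1
Confirm numerically:
  x=-5.018: |R|=0.17872 <1
  x=-4.335: |R|=0.20296 <1
  x=-4.150: |R|=0.27958 <1
  x=-6.586: |R|=1.64323 >1
  x=-6.260: |R|=1.27127 >1
  x=-6.146: |R|=1.14955 >1
Stable set (-6.0000, 0).

z∈(-6.0000,0).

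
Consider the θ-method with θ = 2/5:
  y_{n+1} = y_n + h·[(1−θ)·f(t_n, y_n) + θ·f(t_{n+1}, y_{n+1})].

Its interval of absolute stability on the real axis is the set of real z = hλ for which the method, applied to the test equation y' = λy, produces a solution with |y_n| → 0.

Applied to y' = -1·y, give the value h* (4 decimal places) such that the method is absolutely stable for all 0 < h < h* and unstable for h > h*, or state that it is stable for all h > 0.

On y'=λy, z=hλ:
  y_{n+1} = y_n + z·[3/5·y_n + 2/5·y_{n+1}] ⇒ (1 − 2/5z)y_{n+1} = (1 + 3/5z)y_n
  so R(z) = (1 + 3/5z)/(1 − 2/5z).

Find x<0 with |R(x)|<1.
x=-1.17: |R|=0.2030
R=−1: 1+3/5x = −1+2/5x ⇒ -1/5x=2 ⇒ x=2/(-1/5)=-10.0000
Confirm numerically:
  x=-9.795: |R|=0.99166 <1
  x=-8.368: |R|=0.92492 <1
  x=-7.380: |R|=0.86741 <1
  x=-10.215: |R|=1.00845 >1
  x=-10.064: |R|=1.00255 >1
Stable set (-10.0000, 0).

(-10.0000,0); λ=-1 ⇒ h* = (10)/1 = 10.0000.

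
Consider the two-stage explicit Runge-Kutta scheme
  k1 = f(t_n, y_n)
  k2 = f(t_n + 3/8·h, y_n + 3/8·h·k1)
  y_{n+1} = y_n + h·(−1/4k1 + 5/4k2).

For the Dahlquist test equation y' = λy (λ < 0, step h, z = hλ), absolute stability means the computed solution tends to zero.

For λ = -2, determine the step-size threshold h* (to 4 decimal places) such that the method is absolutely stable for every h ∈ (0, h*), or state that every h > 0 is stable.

(-2.1333,0); λ=-2 ⇒ h* = (32/15)/2 = 1.0667.

Set f=λy, z=hλ:
  k1=λy_n ⇒ h·k1=z·y_n;  k2=λ(1+3/8z)y_n ⇒ h·k2=z(1+3/8z)y_n
  y_{n+1}/y_n = 1 − 1/4z + 5/4z(1+3/8z) = 1 + z + 15/32z²
  Hence R(z) = 1 + z + 15/32z².

Find x<0 with |R(x)|<1.
x=-0.3: |R|=0.7422
R=1: x+15/32x²=0 ⇒ x=−32/15=-2.1333; min R=1−1/(4·15/32)=0.4667>−1
Confirm numerically:
  x=-2.071: |R|=0.93949 <1
  x=-1.591: |R|=0.59554 <1
  x=-1.381: |R|=0.51298 <1
  x=-0.866: |R|=0.48554 <1
  x=-2.555: |R|=1.50501 >1
  x=-2.410: |R|=1.31255 >1
  x=-2.209: |R|=1.07835 >1
So |R|<1 on (-2.1333, 0).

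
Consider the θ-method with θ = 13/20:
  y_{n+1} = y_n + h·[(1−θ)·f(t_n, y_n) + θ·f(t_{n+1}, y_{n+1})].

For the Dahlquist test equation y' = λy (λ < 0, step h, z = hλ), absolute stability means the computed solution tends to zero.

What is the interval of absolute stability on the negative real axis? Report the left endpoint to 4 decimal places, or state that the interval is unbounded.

Set f=λy, z=hλ:
  y_{n+1} = y_n + z·[7/20·y_n + 13/20·y_{n+1}] ⇒ (1 − 13/20z)y_{n+1} = (1 + 7/20z)y_n
  Hence R(z) = (1 + 7/20z)/(1 − 13/20z).

Need |R(x)|<1, x<0.
x=-1.65: |R|=0.2039
x=-2: |R|=0.1304
x=-10: |R|=0.3333
x=-100: |R|=0.5152
θ=13/20≥1/2 ⇒ |1+7/20x|<|1−13/20x| ∀x<0 ⇒ unbounded interval.

interval (−∞, 0).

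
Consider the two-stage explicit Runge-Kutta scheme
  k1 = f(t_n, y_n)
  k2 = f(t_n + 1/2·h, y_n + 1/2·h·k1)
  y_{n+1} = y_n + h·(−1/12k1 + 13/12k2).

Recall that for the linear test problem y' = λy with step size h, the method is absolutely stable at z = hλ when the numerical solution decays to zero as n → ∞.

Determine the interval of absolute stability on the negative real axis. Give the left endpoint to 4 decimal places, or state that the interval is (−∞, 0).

z∈(-1.8462,0).

Test eqn y'=λy, z=hλ:
  k1=λy_n ⇒ h·k1=z·y_n;  k2=λ(1+1/2z)y_n ⇒ h·k2=z(1+1/2z)y_n
  y_{n+1}/y_n = 1 − 1/12z + 13/12z(1+1/2z) = 1 + z + 13/24z²
  so R(z) = 1 + z + 13/24z².

Boundary: |R(x)|=1, x<0.
x=-0.58: |R|=0.6022
R=1: x+13/24x²=0 ⇒ x=−24/13=-1.8462; min R=1−1/(4·13/24)=0.5385>−1
Confirm numerically:
  x=-1.753: |R|=0.91155 <1
  x=-1.626: |R|=0.80610 <1
  x=-1.391: |R|=0.65706 <1
  x=-0.767: |R|=0.55166 <1
  x=-2.426: |R|=1.76197 >1
  x=-2.342: |R|=1.62902 >1
  x=-2.189: |R|=1.40652 >1
Stable set (-1.8462, 0).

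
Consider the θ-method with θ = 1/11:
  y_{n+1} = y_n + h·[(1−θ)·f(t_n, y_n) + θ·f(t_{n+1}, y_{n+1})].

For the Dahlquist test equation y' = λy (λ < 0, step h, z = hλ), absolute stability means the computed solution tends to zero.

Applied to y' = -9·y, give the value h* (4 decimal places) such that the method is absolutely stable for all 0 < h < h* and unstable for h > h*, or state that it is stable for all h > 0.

(-2.4444,0); λ=-9 ⇒ h* = (22/9)/9 = 0.2716.

With y'=λy (z=hλ):
  y_{n+1} = y_n + z·[10/11·y_n + 1/11·y_{n+1}] ⇒ (1 − 1/11z)y_{n+1} = (1 + 10/11z)y_n
  Hence R(z) = (1 + 10/11z)/(1 − 1/11z).

Boundary: |R(x)|=1, x<0.
x=-0.79: |R|=0.2629
R=−1: 1+10/11x = −1+1/11x ⇒ -9/11x=2 ⇒ x=2/(-9/11)=-2.4444
Confirm numerically:
  x=-1.720: |R|=0.48742 <1
  x=-1.508: |R|=0.32619 <1
  x=-1.413: |R|=0.25215 <1
  x=-2.818: |R|=1.24331 >1
  x=-2.637: |R|=1.12708 >1
  x=-2.630: |R|=1.12252 >1
Stable set (-2.4444, 0).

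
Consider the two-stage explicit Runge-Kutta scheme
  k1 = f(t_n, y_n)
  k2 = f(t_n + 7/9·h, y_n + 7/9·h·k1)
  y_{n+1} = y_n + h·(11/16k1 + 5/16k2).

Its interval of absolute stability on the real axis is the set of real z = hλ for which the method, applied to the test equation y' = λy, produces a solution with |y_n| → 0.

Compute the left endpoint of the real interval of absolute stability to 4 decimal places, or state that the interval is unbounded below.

left endpoint -4.1143.

Test eqn y'=λy, z=hλ:
  k1=λy_n ⇒ h·k1=z·y_n;  k2=λ(1+7/9z)y_n ⇒ h·k2=z(1+7/9z)y_n
  y_{n+1}/y_n = 1 + 11/16z + 5/16z(1+7/9z) = 1 + z + 35/144z²
  so R(z) = 1 + z + 35/144z².

Boundary: |R(x)|=1, x<0.
x=-0.74: |R|=0.3931
R=1: x+35/144x²=0 ⇒ x=−144/35=-4.1143; min R=1−1/(4·35/144)=-0.0286>−1
Confirm numerically:
  x=-3.380: |R|=0.39676 <1
  x=-2.172: |R|=0.02537 <1
  x=-1.872: |R|=0.02024 <1
  x=-4.650: |R|=1.60547 >1
  x=-4.628: |R|=1.57786 >1
  x=-4.273: |R|=1.16484 >1
Stable set (-4.1143, 0).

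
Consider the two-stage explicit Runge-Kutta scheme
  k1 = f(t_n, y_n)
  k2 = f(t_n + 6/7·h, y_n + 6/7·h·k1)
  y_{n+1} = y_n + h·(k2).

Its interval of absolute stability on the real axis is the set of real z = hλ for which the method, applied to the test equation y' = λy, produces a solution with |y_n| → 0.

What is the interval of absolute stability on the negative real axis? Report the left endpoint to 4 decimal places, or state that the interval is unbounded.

(-1.1667, 0).

On y'=λy, z=hλ:
  k1=λy_n ⇒ h·k1=z·y_n;  k2=λ(1+6/7z)y_n ⇒ h·k2=z(1+6/7z)y_n
  y_{n+1}/y_n = 1 + z(1+6/7z) = 1 + z + 6/7z²
  ⇒ R(z) = 1 + z + 6/7z².

Find x<0 with |R(x)|<1.
x=-0.45: |R|=0.7236
R=1: x+6/7x²=0 ⇒ x=−7/6=-1.1667; min R=1−1/(4·6/7)=0.7083>−1
Confirm numerically:
  x=-0.671: |R|=0.71492 <1
  x=-0.473: |R|=0.71877 <1
  x=-0.469: |R|=0.71954 <1
  x=-1.743: |R|=1.86104 >1
  x=-1.519: |R|=1.45874 >1
  x=-1.351: |R|=1.21346 >1
So |R|<1 on (-1.1667, 0).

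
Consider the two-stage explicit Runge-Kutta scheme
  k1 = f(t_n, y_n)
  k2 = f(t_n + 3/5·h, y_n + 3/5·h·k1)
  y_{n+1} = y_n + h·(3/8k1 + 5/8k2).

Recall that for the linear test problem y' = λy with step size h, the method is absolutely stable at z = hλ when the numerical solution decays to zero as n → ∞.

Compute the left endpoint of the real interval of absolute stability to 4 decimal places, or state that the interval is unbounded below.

Set f=λy, z=hλ:
  k1=λy_n ⇒ h·k1=z·y_n;  k2=λ(1+3/5z)y_n ⇒ h·k2=z(1+3/5z)y_n
  y_{n+1}/y_n = 1 + 3/8z + 5/8z(1+3/5z) = 1 + z + 3/8z²
  ⇒ R(z) = 1 + z + 3/8z².

Need |R(x)|<1, x<0.
x=-0.46: |R|=0.6193
R=1: x+3/8x²=0 ⇒ x=−8/3=-2.6667; min R=1−1/(4·3/8)=0.3333>−1
Confirm numerically:
  x=-2.324: |R|=0.70137 <1
  x=-1.119: |R|=0.35056 <1
  x=-1.072: |R|=0.35894 <1
  x=-3.046: |R|=1.43329 >1
  x=-2.932: |R|=1.29173 >1
  x=-2.880: |R|=1.23040 >1
Stable set (-2.6667, 0).

z* = -2.6667.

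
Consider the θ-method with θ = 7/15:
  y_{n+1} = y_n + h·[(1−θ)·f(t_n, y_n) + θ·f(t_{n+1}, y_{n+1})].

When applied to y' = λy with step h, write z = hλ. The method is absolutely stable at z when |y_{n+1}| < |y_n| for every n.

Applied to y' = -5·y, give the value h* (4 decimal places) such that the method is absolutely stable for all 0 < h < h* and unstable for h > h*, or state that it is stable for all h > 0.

With y'=λy (z=hλ):
  y_{n+1} = y_n + z·[8/15·y_n + 7/15·y_{n+1}] ⇒ (1 − 7/15z)y_{n+1} = (1 + 8/15z)y_n
  Hence R(z) = (1 + 8/15z)/(1 − 7/15z).

Need |R(x)|<1, x<0.
x=-0.38: |R|=0.6772
R=−1: 1+8/15x = −1+7/15x ⇒ -1/15x=2 ⇒ x=2/(-1/15)=-30.0000
Confirm numerically:
  x=-29.403: |R|=0.99730 <1
  x=-23.459: |R|=0.96350 <1
  x=-19.433: |R|=0.93003 <1
  x=-16.120: |R|=0.89143 <1
  x=-30.266: |R|=1.00117 >1
  x=-30.104: |R|=1.00046 >1
Stable set (-30.0000, 0).

(-30.0000,0); λ=-5 ⇒ h* = (30)/5 = 6.0000.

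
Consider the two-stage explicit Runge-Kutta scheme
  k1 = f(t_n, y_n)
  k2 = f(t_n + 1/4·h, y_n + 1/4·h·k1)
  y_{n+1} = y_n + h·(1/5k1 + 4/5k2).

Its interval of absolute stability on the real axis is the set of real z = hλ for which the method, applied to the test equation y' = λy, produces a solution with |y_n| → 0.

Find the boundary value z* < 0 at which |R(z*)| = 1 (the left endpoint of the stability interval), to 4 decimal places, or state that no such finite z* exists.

Set f=λy, z=hλ:
  k1=λy_n ⇒ h·k1=z·y_n;  k2=λ(1+1/4z)y_n ⇒ h·k2=z(1+1/4z)y_n
  y_{n+1}/y_n = 1 + 1/5z + 4/5z(1+1/4z) = 1 + z + 1/5z²
  R(z) = 1 + z + 1/5z².

Find x<0 with |R(x)|<1.
x=-0.71: |R|=0.3908
R=1: x+1/5x²=0 ⇒ x=−5=-5.0000; min R=1−1/(4·1/5)=-0.2500>−1
Confirm numerically:
  x=-4.228: |R|=0.34720 <1
  x=-4.178: |R|=0.31314 <1
  x=-3.565: |R|=0.02315 <1
  x=-2.301: |R|=0.24208 <1
  x=-5.397: |R|=1.42852 >1
  x=-5.245: |R|=1.25701 >1
So |R|<1 on (-5.0000, 0).

left endpoint -5.0000.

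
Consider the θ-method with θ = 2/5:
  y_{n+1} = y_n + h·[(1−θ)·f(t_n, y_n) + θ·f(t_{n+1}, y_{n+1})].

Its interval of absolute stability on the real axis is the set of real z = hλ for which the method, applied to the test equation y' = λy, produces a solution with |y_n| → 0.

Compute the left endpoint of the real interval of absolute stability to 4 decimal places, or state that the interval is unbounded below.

z* = -10.0000.

With y'=λy (z=hλ):
  y_{n+1} = y_n + z·[3/5·y_n + 2/5·y_{n+1}] ⇒ (1 − 2/5z)y_{n+1} = (1 + 3/5z)y_n
  so R(z) = (1 + 3/5z)/(1 − 2/5z).

Need |R(x)|<1, x<0.
x=-1.21: |R|=0.1846
R=−1: 1+3/5x = −1+2/5x ⇒ -1/5x=2 ⇒ x=2/(-1/5)=-10.0000
Confirm numerically:
  x=-7.257: |R|=0.85943 <1
  x=-7.109: |R|=0.84957 <1
  x=-5.500: |R|=0.71875 <1
  x=-4.985: |R|=0.66500 <1
  x=-10.316: |R|=1.01233 >1
  x=-10.298: |R|=1.01164 >1
  x=-10.209: |R|=1.00822 >1
So |R|<1 on (-10.0000, 0).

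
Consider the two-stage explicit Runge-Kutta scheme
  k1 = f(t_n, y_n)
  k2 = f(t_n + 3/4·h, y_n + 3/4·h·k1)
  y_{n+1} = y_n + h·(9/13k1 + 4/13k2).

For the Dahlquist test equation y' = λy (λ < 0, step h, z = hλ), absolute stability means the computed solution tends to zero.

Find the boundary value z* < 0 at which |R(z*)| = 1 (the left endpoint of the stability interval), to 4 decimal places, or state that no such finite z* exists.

z* = -4.3333.

With y'=λy (z=hλ):
  k1=λy_n ⇒ h·k1=z·y_n;  k2=λ(1+3/4z)y_n ⇒ h·k2=z(1+3/4z)y_n
  y_{n+1}/y_n = 1 + 9/13z + 4/13z(1+3/4z) = 1 + z + 3/13z²
  so R(z) = 1 + z + 3/13z².

Need |R(x)|<1, x<0.
x=-0.63: |R|=0.4616
R=1: x+3/13x²=0 ⇒ x=−13/3=-4.3333; min R=1−1/(4·3/13)=-0.0833>−1
Confirm numerically:
  x=-3.419: |R|=0.27859 <1
  x=-2.765: |R|=0.00072 <1
  x=-2.659: |R|=0.02740 <1
  x=-2.484: |R|=0.06009 <1
  x=-4.669: |R|=1.36167 >1
  x=-4.380: |R|=1.04717 >1
Interval (-4.3333, 0).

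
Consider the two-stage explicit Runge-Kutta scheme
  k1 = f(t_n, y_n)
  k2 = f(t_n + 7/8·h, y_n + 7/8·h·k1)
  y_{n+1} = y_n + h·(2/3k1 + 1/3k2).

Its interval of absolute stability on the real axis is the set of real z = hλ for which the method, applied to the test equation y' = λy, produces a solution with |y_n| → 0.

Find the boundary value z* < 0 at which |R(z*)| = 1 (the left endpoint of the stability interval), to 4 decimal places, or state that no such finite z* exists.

left endpoint -3.4286.

On y'=λy, z=hλ:
  k1=λy_n ⇒ h·k1=z·y_n;  k2=λ(1+7/8z)y_n ⇒ h·k2=z(1+7/8z)y_n
  y_{n+1}/y_n = 1 + 2/3z + 1/3z(1+7/8z) = 1 + z + 7/24z²
  ⇒ R(z) = 1 + z + 7/24z².

Boundary: |R(x)|=1, x<0.
x=-1.59: |R|=0.1474
R=1: x+7/24x²=0 ⇒ x=−24/7=-3.4286; min R=1−1/(4·7/24)=0.1429>−1
Confirm numerically:
  x=-3.058: |R|=0.66948 <1
  x=-2.984: |R|=0.61307 <1
  x=-2.632: |R|=0.38850 <1
  x=-2.521: |R|=0.33267 <1
  x=-3.679: |R|=1.26872 >1
  x=-3.506: |R|=1.07918 >1
Stable set (-3.4286, 0).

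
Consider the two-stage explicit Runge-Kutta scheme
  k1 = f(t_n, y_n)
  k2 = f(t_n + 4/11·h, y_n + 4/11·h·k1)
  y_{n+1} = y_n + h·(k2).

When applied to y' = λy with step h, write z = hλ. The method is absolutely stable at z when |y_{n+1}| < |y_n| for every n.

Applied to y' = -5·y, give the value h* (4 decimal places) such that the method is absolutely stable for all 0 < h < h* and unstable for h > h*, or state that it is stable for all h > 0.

(-2.7500,0); λ=-5 ⇒ h* = (11/4)/5 = 0.5500.

Test eqn y'=λy, z=hλ:
  k1=λy_n ⇒ h·k1=z·y_n;  k2=λ(1+4/11z)y_n ⇒ h·k2=z(1+4/11z)y_n
  y_{n+1}/y_n = 1 + z(1+4/11z) = 1 + z + 4/11z²
  so R(z) = 1 + z + 4/11z².

Solve |R(x)|<1 on ℝ⁻.
x=-0.8: |R|=0.4327
R=1: x+4/11x²=0 ⇒ x=−11/4=-2.7500; min R=1−1/(4·4/11)=0.3125>−1
Confirm numerically:
  x=-2.631: |R|=0.88615 <1
  x=-2.489: |R|=0.76377 <1
  x=-1.953: |R|=0.43399 <1
  x=-3.174: |R|=1.48937 >1
  x=-3.133: |R|=1.43634 >1
Stable set (-2.7500, 0).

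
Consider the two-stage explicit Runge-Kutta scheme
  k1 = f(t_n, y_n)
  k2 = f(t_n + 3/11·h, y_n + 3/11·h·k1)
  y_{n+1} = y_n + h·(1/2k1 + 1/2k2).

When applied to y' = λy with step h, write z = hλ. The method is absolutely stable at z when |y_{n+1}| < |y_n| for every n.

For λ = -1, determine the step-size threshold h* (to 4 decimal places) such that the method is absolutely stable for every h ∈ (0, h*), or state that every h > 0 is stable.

With y'=λy (z=hλ):
  k1=λy_n ⇒ h·k1=z·y_n;  k2=λ(1+3/11z)y_n ⇒ h·k2=z(1+3/11z)y_n
  y_{n+1}/y_n = 1 + 1/2z + 1/2z(1+3/11z) = 1 + z + 3/22z²
  so R(z) = 1 + z + 3/22z².

Boundary: |R(x)|=1, x<0.
x=-1.49: |R|=0.1873
R=1: x+3/22x²=0 ⇒ x=−22/3=-7.3333; min R=1−1/(4·3/22)=-0.8333>−1
Confirm numerically:
  x=-6.936: |R|=0.62419 <1
  x=-6.610: |R|=0.34801 <1
  x=-6.569: |R|=0.31533 <1
  x=-3.938: |R|=0.82329 <1
  x=-7.754: |R|=1.44480 >1
  x=-7.730: |R|=1.41812 >1
  x=-7.556: |R|=1.22943 >1
Interval (-7.3333, 0).

(-7.3333,0); λ=-1 ⇒ h* = (22/3)/1 = 7.3333.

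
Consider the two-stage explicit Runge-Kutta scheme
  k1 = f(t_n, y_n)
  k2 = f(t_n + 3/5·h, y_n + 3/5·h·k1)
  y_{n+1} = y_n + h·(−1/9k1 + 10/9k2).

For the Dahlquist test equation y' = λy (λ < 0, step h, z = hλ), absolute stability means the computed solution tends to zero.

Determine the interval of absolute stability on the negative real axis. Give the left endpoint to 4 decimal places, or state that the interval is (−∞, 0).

z∈(-1.5000,0).

Set f=λy, z=hλ:
  k1=λy_n ⇒ h·k1=z·y_n;  k2=λ(1+3/5z)y_n ⇒ h·k2=z(1+3/5z)y_n
  y_{n+1}/y_n = 1 − 1/9z + 10/9z(1+3/5z) = 1 + z + 2/3z²
  R(z) = 1 + z + 2/3z².

Need |R(x)|<1, x<0.
x=-1.79: |R|=1.3461
R=1: x+2/3x²=0 ⇒ x=−3/2=-1.5000; min R=1−1/(4·2/3)=0.6250>−1
Confirm numerically:
  x=-1.199: |R|=0.75940 <1
  x=-0.846: |R|=0.63114 <1
  x=-0.684: |R|=0.62790 <1
  x=-2.024: |R|=1.70705 >1
  x=-1.970: |R|=1.61727 >1
  x=-1.783: |R|=1.33639 >1
Interval (-1.5000, 0).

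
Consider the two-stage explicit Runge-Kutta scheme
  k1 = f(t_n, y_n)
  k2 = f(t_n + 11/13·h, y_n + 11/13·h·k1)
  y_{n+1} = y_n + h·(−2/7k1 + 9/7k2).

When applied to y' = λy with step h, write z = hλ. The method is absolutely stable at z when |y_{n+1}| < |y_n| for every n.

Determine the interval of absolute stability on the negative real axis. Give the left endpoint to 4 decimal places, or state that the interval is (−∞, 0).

Set f=λy, z=hλ:
  k1=λy_n ⇒ h·k1=z·y_n;  k2=λ(1+11/13z)y_n ⇒ h·k2=z(1+11/13z)y_n
  y_{n+1}/y_n = 1 − 2/7z + 9/7z(1+11/13z) = 1 + z + 99/91z²
  Hence R(z) = 1 + z + 99/91z².

Find x<0 with |R(x)|<1.
x=-1.3: |R|=1.5386
R=1: x+99/91x²=0 ⇒ x=−91/99=-0.9192; min R=1−1/(4·99/91)=0.7702>−1
Confirm numerically:
  x=-0.704: |R|=0.83519 <1
  x=-0.618: |R|=0.79750 <1
  x=-0.523: |R|=0.77458 <1
  x=-1.372: |R|=1.67587 >1
  x=-1.022: |R|=1.11431 >1
Interval (-0.9192, 0).

(-0.9192, 0).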